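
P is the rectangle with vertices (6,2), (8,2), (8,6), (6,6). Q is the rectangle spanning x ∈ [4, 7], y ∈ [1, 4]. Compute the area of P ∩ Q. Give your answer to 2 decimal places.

|P∩Q|: x∈[6,7], y∈[2,4] → 1·2 = 2.

2.00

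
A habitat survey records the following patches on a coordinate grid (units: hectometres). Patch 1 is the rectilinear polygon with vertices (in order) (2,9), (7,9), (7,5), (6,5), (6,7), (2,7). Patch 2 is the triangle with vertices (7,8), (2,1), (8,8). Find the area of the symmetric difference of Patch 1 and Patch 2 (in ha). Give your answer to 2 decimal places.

|Patch 1| = 12, |Patch 2| = 3.5, |Patch 1∩Patch 2| = 1.05.
|Patch 1 △ Patch 2| = |Patch 1| + |Patch 2| − 2·|Patch 1∩Patch 2| = 12 + 3.5 − 2.1 = 13.40.

13.40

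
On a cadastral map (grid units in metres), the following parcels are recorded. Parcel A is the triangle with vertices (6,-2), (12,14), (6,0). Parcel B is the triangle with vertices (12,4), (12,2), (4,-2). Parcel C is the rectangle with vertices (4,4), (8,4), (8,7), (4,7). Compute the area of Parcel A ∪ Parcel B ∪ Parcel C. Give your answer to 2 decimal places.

By inclusion–exclusion:
Individual areas: |Parcel A| = 6, |Parcel B| = 8, |Parcel C| = 12.
|Parcel A∩Parcel B| = 0.3562.
|Parcel A∩Parcel C| = 0.0952.
|Parcel B∩Parcel C| = 0.
|Parcel A∩Parcel B∩Parcel C| = 0.
|Parcel A ∪ Parcel B ∪ Parcel C| = 26 − 0.4514 + 0 = 25.55.

25.55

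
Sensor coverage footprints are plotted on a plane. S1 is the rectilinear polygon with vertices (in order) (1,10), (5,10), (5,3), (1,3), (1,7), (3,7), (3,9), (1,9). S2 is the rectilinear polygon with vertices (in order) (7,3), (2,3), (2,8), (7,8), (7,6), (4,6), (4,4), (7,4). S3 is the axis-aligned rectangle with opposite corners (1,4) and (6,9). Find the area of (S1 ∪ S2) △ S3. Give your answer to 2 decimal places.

18.00

|S1 ∪ S2| = 31.
|(S1 ∪ S2) ∩ S3| = 19.
|(S1 ∪ S2) △ S3| = 31 + 25 − 38 = 18.00.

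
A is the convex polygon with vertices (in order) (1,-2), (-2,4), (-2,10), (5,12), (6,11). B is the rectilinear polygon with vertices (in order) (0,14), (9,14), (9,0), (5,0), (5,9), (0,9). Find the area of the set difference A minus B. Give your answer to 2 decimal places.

49.77

|A| = 63, |A∩B| = 13.2286.
|A ∖ B| = |A| − |A∩B| = 63 − 13.2286 = 49.77.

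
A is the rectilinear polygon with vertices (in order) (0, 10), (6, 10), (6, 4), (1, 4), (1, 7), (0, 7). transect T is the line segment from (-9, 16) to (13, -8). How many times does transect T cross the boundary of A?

The segment meets the boundary at (2,4), (1,5.091).

2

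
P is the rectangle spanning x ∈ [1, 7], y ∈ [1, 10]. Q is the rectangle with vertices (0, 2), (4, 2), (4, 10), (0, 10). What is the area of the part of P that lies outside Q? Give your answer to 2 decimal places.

30.00

|P∩Q|: x∈[1,4], y∈[2,10] → 3·8 = 24.
|P| = 54.
|P ∖ Q| = |P| − |P∩Q| = 54 − 24 = 30.00.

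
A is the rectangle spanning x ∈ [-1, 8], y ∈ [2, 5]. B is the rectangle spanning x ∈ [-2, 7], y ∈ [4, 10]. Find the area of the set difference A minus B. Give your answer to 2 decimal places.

|A∩B|: x∈[-1,7], y∈[4,5] → 8·1 = 8.
|A| = 27.
|A ∖ B| = |A| − |A∩B| = 27 − 8 = 19.00.

19.00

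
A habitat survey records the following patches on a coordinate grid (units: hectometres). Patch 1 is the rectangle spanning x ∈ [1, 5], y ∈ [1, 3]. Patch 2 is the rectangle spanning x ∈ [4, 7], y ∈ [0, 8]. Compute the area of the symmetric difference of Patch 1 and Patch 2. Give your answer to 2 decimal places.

|Patch 1∩Patch 2|: x∈[4,5], y∈[1,3] → 1·2 = 2.
|Patch 1 △ Patch 2| = |Patch 1| + |Patch 2| − 2·|Patch 1∩Patch 2| = 8 + 24 − 4 = 28.00.

28.00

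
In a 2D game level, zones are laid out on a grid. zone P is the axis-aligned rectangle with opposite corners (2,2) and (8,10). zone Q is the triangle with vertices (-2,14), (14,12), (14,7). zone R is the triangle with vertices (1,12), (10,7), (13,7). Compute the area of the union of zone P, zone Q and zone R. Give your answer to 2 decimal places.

By inclusion–exclusion:
Individual areas: |zone P| = 48, |zone Q| = 40, |zone R| = 7.5.
|zone P∩zone Q| = 0.1607.
|zone P∩zone R| = 2.2028.
|zone Q∩zone R| = 0.
|zone P∩zone Q∩zone R| = 0.
|zone P ∪ zone Q ∪ zone R| = 95.5 − 2.3635 + 0 = 93.14.

93.14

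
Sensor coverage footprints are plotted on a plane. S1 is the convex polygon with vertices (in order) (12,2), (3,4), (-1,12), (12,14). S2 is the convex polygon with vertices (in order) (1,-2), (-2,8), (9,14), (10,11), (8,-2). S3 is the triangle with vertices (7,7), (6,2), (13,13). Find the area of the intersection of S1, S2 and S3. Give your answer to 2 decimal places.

8.45

The intersection is the polygon with vertices (9.449,7.42), (6.743,3.168), (6.255,3.277), (7,7), (9.818,9.818).
By the shoelace formula its area is 8.45.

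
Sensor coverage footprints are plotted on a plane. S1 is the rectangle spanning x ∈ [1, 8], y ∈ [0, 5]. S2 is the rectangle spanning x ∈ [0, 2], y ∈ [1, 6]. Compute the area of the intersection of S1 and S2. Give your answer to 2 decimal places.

|S1∩S2|: x∈[1,2], y∈[1,5] → 1·4 = 4.

4.00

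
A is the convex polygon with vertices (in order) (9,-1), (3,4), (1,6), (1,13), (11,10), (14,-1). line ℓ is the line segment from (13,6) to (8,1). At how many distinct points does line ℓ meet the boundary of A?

The segment meets the boundary at (12.286,5.286).

1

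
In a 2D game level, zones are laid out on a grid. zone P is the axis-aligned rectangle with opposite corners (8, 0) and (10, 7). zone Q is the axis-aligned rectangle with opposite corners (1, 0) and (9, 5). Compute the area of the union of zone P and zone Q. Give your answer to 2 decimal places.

49.00

By inclusion–exclusion:
Individual areas: |zone P| = 14, |zone Q| = 40.
|zone P∩zone Q|: x∈[8,9], y∈[0,5] → 1·5 = 5.
|zone P ∪ zone Q| = 54 − 5 = 49.00.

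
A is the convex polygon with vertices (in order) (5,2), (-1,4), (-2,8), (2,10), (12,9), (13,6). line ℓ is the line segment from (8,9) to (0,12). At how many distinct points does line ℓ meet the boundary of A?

1

The segment meets the boundary at (6.545,9.545).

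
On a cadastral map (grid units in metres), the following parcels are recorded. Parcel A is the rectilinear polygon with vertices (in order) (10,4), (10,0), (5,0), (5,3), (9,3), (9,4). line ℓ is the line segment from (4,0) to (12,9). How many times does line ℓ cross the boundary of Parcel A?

The segment meets the boundary at (6.667,3), (5,1.125).

2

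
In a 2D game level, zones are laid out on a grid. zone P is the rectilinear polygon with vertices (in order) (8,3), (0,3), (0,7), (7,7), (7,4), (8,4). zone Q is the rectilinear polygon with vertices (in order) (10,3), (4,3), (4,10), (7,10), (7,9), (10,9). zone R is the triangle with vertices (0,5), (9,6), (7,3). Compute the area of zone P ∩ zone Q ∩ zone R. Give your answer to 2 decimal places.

6.88

The intersection is the polygon with vertices (4,5.444), (7,5.778), (7,4), (7.667,4), (7,3), (4,3.857).
By the shoelace formula its area is 6.88.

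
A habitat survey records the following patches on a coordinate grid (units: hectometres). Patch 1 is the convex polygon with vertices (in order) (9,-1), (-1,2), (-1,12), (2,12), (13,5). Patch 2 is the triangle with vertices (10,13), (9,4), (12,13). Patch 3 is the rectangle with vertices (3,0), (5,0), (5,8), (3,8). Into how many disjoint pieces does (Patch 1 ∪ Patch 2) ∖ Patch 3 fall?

1

(Patch 1 ∪ Patch 2) ∖ Patch 3 is a single connected region.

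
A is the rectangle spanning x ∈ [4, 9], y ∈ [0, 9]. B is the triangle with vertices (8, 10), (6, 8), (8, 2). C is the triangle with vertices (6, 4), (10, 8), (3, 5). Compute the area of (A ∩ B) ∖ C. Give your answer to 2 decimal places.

|A ∩ B| = 7.5.
|(A ∩ B) ∩ C| = 1.8571.
|(A ∩ B) ∖ C| = 7.5 − 1.8571 = 5.64.

5.64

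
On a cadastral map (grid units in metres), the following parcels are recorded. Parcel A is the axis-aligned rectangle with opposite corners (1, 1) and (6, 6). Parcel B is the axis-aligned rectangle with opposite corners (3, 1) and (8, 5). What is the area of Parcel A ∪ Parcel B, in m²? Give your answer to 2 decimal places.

33.00

By inclusion–exclusion:
Individual areas: |Parcel A| = 25, |Parcel B| = 20.
|Parcel A∩Parcel B|: x∈[3,6], y∈[1,5] → 3·4 = 12.
|Parcel A ∪ Parcel B| = 45 − 12 = 33.00.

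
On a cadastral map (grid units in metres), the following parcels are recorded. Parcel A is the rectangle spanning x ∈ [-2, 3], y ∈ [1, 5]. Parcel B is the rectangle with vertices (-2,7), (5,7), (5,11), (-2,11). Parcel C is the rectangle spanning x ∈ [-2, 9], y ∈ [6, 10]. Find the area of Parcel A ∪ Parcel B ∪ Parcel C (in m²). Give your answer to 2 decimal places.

By inclusion–exclusion:
Individual areas: |Parcel A| = 20, |Parcel B| = 28, |Parcel C| = 44.
|Parcel A∩Parcel B| = 0 (no overlap).
|Parcel A∩Parcel C| = 0 (no overlap).
|Parcel B∩Parcel C|: x∈[-2,5], y∈[7,10] → 7·3 = 21.
|Parcel A∩Parcel B∩Parcel C| = 0.
|Parcel A ∪ Parcel B ∪ Parcel C| = 92 − 21 + 0 = 71.00.

71.00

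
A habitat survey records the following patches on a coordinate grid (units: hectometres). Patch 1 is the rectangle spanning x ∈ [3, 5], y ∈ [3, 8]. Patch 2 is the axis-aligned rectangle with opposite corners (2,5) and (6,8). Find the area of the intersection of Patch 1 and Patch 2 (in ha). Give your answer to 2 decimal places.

6.00

|Patch 1∩Patch 2|: x∈[3,5], y∈[5,8] → 2·3 = 6.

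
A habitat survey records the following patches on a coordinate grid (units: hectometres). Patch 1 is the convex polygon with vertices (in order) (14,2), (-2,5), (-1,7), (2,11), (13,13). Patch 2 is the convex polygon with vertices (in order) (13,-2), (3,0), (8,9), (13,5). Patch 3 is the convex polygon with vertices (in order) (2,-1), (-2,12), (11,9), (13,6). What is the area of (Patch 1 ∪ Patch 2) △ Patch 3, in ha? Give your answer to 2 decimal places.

|Patch 1 ∪ Patch 2| = 153.5981.
|(Patch 1 ∪ Patch 2) ∩ Patch 3| = 79.979.
|(Patch 1 ∪ Patch 2) △ Patch 3| = 153.5981 + 102 − 159.9581 = 95.64.

95.64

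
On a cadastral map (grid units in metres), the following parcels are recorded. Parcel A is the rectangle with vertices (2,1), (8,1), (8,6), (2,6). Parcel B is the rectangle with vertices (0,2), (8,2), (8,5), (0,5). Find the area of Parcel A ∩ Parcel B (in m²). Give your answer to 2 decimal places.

|Parcel A∩Parcel B|: x∈[2,8], y∈[2,5] → 6·3 = 18.

18.00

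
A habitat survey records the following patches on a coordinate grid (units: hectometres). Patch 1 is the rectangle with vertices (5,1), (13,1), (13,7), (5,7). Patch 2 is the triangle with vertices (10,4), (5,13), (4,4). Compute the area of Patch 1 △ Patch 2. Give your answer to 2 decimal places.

|Patch 1| = 48, |Patch 2| = 27, |Patch 1∩Patch 2| = 12.5.
|Patch 1 △ Patch 2| = |Patch 1| + |Patch 2| − 2·|Patch 1∩Patch 2| = 48 + 27 − 25 = 50.00.

50.00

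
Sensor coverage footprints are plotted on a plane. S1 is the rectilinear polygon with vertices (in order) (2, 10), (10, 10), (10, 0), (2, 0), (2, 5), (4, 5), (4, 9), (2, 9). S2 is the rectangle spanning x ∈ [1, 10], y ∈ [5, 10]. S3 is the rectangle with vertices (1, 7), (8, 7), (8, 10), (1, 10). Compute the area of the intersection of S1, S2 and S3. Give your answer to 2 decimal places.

14.00

The intersection is the polygon with vertices (4,9), (2,9), (2,10), (8,10), (8,7), (4,7).
By the shoelace formula its area is 14.00.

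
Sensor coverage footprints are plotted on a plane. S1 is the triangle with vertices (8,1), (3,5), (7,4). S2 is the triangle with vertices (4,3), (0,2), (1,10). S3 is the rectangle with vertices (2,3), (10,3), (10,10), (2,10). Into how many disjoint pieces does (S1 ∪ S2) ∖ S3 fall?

(S1 ∪ S2) ∖ S3 splits into 2 disjoint pieces (area 10.8333, area 1.8333).

2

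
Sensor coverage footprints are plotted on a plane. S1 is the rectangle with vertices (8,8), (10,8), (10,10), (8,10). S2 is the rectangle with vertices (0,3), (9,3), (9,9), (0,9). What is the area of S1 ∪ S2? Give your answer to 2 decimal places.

57.00

By inclusion–exclusion:
Individual areas: |S1| = 4, |S2| = 54.
|S1∩S2|: x∈[8,9], y∈[8,9] → 1·1 = 1.
|S1 ∪ S2| = 58 − 1 = 57.00.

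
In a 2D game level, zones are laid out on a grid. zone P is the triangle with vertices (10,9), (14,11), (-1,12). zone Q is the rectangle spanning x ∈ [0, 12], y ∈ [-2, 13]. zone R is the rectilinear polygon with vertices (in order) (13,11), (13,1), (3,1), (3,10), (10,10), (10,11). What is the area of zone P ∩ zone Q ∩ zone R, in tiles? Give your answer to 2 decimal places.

The intersection is the polygon with vertices (6.333,10), (10,10), (10,11), (12,11), (12,10), (10,9).
By the shoelace formula its area is 4.83.

4.83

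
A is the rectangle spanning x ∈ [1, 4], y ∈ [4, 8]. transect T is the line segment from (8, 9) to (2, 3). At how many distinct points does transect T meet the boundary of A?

The segment meets the boundary at (3,4), (4,5).

2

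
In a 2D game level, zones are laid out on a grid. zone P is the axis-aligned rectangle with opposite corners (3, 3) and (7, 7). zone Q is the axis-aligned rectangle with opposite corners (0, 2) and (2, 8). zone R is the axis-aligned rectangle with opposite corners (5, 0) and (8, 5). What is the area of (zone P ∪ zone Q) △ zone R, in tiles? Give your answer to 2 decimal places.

|zone P ∪ zone Q| = 28.
|(zone P ∪ zone Q) ∩ zone R| = 4.
|(zone P ∪ zone Q) △ zone R| = 28 + 15 − 8 = 35.00.

35.00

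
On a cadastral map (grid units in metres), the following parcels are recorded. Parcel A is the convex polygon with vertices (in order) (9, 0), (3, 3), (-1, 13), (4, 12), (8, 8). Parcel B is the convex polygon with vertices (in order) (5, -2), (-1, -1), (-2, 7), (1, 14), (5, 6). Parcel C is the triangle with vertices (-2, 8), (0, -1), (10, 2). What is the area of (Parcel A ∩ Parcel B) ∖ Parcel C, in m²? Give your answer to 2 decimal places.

|Parcel A ∩ Parcel B| = 26.7929.
|(Parcel A ∩ Parcel B) ∩ Parcel C| = 6.5625.
|(Parcel A ∩ Parcel B) ∖ Parcel C| = 26.7929 − 6.5625 = 20.23.

20.23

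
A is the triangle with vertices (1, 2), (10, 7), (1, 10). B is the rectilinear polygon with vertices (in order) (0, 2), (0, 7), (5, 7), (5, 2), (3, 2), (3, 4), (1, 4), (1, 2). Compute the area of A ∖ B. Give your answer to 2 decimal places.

23.33

|A| = 36, |A∩B| = 12.6667.
|A ∖ B| = |A| − |A∩B| = 36 − 12.6667 = 23.33.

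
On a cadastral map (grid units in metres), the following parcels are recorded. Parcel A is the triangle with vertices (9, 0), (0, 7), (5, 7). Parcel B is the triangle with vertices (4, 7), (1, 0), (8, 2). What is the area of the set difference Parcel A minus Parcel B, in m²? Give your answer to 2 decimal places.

8.03

|Parcel A| = 17.5, |Parcel A∩Parcel B| = 9.4728.
|Parcel A ∖ Parcel B| = |Parcel A| − |Parcel A∩Parcel B| = 17.5 − 9.4728 = 8.03.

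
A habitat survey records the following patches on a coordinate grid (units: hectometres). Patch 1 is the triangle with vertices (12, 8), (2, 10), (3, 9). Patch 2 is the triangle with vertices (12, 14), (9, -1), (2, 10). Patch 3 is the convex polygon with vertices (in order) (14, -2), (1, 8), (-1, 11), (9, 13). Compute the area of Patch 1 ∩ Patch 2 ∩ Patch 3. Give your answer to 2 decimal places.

3.91

The intersection is the polygon with vertices (3,9), (2,10), (10.571,8.286), (10.615,8.154).
By the shoelace formula its area is 3.91.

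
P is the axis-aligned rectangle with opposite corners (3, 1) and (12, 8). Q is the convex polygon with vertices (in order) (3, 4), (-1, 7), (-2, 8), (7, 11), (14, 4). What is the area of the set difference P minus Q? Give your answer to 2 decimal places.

|P| = 63, |P∩Q| = 34.
|P ∖ Q| = |P| − |P∩Q| = 63 − 34 = 29.00.

29.00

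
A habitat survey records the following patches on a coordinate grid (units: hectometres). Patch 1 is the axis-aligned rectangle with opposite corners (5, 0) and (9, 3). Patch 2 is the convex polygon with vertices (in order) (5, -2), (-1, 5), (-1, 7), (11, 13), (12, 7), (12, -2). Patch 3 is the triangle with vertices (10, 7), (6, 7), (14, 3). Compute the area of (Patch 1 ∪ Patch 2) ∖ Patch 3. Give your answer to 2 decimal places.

128.00

|Patch 1 ∪ Patch 2| = 135.
|(Patch 1 ∪ Patch 2) ∩ Patch 3| = 7.
|(Patch 1 ∪ Patch 2) ∖ Patch 3| = 135 − 7 = 128.00.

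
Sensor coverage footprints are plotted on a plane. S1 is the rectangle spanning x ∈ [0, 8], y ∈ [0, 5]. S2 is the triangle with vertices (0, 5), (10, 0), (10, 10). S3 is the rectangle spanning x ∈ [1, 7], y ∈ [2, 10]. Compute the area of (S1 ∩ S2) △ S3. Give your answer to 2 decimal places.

40.50

|S1 ∩ S2| = 16.
|(S1 ∩ S2) ∩ S3| = 11.75.
|(S1 ∩ S2) △ S3| = 16 + 48 − 23.5 = 40.50.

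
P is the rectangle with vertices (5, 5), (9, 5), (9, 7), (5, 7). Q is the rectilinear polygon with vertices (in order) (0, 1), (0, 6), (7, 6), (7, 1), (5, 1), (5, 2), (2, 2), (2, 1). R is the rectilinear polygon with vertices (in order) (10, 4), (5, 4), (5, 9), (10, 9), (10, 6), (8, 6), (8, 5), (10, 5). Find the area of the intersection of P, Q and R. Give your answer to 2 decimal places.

2.00

The intersection is the polygon with vertices (5,6), (7,6), (7,5), (5,5).
By the shoelace formula its area is 2.00.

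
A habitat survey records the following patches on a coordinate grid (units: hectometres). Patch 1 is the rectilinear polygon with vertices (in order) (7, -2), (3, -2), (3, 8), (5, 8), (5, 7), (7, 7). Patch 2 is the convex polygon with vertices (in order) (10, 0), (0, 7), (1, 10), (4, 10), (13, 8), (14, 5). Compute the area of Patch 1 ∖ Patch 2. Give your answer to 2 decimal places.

|Patch 1| = 38, |Patch 1∩Patch 2| = 16.
|Patch 1 ∖ Patch 2| = |Patch 1| − |Patch 1∩Patch 2| = 38 − 16 = 22.00.

22.00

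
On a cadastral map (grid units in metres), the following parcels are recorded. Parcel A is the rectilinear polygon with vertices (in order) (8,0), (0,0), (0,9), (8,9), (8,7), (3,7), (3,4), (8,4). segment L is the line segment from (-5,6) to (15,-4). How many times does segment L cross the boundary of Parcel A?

2

The segment meets the boundary at (7,0), (0,3.5).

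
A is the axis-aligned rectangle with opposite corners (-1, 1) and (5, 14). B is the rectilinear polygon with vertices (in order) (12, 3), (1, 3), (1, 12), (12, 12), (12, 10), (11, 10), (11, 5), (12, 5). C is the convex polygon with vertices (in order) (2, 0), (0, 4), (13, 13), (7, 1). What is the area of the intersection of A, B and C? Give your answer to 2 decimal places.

12.31

The intersection is the polygon with vertices (1,3), (1,4.692), (5,7.462), (5,3).
By the shoelace formula its area is 12.31.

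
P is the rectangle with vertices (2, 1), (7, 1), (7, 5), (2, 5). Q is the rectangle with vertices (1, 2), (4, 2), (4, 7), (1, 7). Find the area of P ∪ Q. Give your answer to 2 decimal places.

29.00

By inclusion–exclusion:
Individual areas: |P| = 20, |Q| = 15.
|P∩Q|: x∈[2,4], y∈[2,5] → 2·3 = 6.
|P ∪ Q| = 35 − 6 = 29.00.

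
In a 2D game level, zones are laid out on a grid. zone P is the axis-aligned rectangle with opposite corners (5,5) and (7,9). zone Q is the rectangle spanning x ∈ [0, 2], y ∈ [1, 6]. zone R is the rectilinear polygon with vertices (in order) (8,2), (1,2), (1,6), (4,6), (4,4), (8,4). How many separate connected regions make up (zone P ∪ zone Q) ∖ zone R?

2

(zone P ∪ zone Q) ∖ zone R splits into 2 disjoint pieces (area 8, area 6).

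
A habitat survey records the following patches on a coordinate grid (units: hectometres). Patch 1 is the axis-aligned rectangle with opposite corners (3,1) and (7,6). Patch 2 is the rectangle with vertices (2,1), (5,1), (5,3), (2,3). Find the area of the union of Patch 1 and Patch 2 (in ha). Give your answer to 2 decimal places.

22.00

By inclusion–exclusion:
Individual areas: |Patch 1| = 20, |Patch 2| = 6.
|Patch 1∩Patch 2|: x∈[3,5], y∈[1,3] → 2·2 = 4.
|Patch 1 ∪ Patch 2| = 26 − 4 = 22.00.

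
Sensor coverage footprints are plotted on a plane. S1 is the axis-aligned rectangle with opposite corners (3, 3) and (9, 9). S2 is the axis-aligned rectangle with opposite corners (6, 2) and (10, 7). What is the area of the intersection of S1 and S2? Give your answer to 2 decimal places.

|S1∩S2|: x∈[6,9], y∈[3,7] → 3·4 = 12.

12.00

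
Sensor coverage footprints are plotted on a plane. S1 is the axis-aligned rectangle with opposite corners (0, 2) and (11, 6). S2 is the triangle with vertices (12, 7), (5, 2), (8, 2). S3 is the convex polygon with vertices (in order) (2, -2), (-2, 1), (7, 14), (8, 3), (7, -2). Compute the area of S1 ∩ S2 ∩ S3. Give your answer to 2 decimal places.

3.06

The intersection is the polygon with vertices (5,2), (7.902,4.073), (8,3), (7.8,2).
By the shoelace formula its area is 3.06.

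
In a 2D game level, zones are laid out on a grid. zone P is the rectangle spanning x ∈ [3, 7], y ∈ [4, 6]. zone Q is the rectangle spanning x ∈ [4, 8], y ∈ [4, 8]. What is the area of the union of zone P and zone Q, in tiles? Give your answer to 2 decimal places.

18.00

By inclusion–exclusion:
Individual areas: |zone P| = 8, |zone Q| = 16.
|zone P∩zone Q|: x∈[4,7], y∈[4,6] → 3·2 = 6.
|zone P ∪ zone Q| = 24 − 6 = 18.00.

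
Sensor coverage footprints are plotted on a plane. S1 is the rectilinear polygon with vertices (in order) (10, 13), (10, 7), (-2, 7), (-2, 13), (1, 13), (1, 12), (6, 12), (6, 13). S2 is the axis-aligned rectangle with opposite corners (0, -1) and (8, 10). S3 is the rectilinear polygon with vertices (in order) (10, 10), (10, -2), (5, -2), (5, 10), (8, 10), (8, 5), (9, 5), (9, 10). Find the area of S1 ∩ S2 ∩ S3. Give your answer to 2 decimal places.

The intersection is the polygon with vertices (8,10), (8,7), (5,7), (5,10).
By the shoelace formula its area is 9.00.

9.00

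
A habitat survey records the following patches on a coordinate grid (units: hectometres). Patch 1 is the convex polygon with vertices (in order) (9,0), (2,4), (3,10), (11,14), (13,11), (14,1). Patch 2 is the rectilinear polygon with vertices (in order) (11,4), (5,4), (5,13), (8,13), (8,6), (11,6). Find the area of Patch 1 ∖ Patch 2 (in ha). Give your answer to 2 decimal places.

|Patch 1| = 117.5, |Patch 1∩Patch 2| = 29.25.
|Patch 1 ∖ Patch 2| = |Patch 1| − |Patch 1∩Patch 2| = 117.5 − 29.25 = 88.25.

88.25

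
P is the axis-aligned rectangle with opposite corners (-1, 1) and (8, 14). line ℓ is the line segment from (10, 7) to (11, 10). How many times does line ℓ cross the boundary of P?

0

The segment lies entirely outside P and never meets its boundary.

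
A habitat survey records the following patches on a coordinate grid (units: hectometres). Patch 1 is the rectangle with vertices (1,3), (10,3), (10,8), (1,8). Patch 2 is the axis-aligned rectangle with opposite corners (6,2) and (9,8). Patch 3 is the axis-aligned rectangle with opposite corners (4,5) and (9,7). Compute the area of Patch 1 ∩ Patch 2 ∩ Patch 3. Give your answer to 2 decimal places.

The intersection is the polygon with vertices (9,5), (6,5), (6,7), (9,7).
By the shoelace formula its area is 6.00.

6.00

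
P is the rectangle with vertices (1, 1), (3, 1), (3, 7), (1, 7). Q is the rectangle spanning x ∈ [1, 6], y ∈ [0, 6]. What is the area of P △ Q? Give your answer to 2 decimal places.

|P∩Q|: x∈[1,3], y∈[1,6] → 2·5 = 10.
|P △ Q| = |P| + |Q| − 2·|P∩Q| = 12 + 30 − 20 = 22.00.

22.00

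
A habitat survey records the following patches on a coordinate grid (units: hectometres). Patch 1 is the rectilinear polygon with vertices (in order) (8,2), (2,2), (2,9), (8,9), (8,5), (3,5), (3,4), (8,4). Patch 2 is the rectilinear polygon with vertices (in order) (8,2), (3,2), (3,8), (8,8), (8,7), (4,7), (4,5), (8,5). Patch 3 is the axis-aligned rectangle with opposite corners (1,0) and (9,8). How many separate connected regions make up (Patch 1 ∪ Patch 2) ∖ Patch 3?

1

(Patch 1 ∪ Patch 2) ∖ Patch 3 is a single connected region.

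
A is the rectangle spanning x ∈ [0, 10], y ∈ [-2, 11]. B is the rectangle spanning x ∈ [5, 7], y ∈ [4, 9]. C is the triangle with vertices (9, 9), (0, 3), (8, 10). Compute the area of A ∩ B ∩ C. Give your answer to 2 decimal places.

The intersection is the polygon with vertices (5,7.375), (6.857,9), (7,9), (7,7.667), (5,6.333).
By the shoelace formula its area is 2.49.

2.49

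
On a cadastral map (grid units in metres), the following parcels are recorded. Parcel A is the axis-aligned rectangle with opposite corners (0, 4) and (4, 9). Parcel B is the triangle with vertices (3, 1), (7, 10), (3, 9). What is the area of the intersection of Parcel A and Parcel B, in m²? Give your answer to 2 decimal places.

The intersection is the polygon with vertices (4,9), (4,4), (3,4), (3,9).
By the shoelace formula its area is 5.00.

5.00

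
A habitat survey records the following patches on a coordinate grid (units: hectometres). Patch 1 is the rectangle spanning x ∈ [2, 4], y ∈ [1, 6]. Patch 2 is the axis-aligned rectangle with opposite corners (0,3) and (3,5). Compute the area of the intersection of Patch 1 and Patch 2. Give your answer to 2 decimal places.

|Patch 1∩Patch 2|: x∈[2,3], y∈[3,5] → 1·2 = 2.

2.00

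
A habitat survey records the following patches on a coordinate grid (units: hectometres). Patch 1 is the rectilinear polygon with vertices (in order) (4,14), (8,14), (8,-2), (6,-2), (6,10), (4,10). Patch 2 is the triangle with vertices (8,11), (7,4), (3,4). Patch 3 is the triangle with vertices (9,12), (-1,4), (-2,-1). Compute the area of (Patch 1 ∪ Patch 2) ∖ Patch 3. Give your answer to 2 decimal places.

|Patch 1 ∪ Patch 2| = 46.3.
|(Patch 1 ∪ Patch 2) ∩ Patch 3| = 1.5273.
|(Patch 1 ∪ Patch 2) ∖ Patch 3| = 46.3 − 1.5273 = 44.77.

44.77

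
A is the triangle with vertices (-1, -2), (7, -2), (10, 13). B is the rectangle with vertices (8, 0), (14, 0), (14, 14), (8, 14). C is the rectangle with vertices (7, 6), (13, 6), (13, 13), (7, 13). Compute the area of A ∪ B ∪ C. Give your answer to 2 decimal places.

By inclusion–exclusion:
Individual areas: |A| = 60, |B| = 84, |C| = 42.
|A∩B| = 7.2727.
|A∩C| = 9.9636.
|B∩C|: x∈[8,13], y∈[6,13] → 5·7 = 35.
|A∩B∩C| = 6.3727.
|A ∪ B ∪ C| = 186 − 52.2364 + 6.3727 = 140.14.

140.14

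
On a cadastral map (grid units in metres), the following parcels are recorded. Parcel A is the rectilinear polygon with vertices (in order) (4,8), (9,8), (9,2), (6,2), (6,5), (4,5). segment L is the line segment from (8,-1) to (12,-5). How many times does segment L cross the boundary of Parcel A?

0

The segment lies entirely outside Parcel A and never meets its boundary.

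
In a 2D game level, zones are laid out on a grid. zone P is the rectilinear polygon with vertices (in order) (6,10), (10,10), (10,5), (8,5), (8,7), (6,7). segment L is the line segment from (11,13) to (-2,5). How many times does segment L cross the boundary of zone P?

2

The segment meets the boundary at (6,9.923), (6.125,10).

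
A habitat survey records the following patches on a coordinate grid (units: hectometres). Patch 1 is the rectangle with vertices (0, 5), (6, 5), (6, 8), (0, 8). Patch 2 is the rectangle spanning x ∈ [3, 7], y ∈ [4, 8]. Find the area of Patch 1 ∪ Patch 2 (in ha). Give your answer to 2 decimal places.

25.00

By inclusion–exclusion:
Individual areas: |Patch 1| = 18, |Patch 2| = 16.
|Patch 1∩Patch 2|: x∈[3,6], y∈[5,8] → 3·3 = 9.
|Patch 1 ∪ Patch 2| = 34 − 9 = 25.00.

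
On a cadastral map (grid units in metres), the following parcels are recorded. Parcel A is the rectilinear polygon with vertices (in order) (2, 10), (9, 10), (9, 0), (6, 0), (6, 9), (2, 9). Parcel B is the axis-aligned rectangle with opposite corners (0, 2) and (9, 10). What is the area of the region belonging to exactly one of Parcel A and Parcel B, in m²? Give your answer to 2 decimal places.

50.00

|Parcel A| = 34, |Parcel B| = 72, |Parcel A∩Parcel B| = 28.
|Parcel A △ Parcel B| = |Parcel A| + |Parcel B| − 2·|Parcel A∩Parcel B| = 34 + 72 − 56 = 50.00.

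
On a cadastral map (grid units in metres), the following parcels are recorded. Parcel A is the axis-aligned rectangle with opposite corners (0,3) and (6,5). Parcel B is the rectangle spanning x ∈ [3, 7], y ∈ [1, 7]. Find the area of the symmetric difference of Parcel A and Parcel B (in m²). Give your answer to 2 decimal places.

24.00

|Parcel A∩Parcel B|: x∈[3,6], y∈[3,5] → 3·2 = 6.
|Parcel A △ Parcel B| = |Parcel A| + |Parcel B| − 2·|Parcel A∩Parcel B| = 12 + 24 − 12 = 24.00.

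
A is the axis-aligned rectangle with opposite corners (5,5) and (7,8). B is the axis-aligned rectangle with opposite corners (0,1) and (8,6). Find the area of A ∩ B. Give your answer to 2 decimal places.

|A∩B|: x∈[5,7], y∈[5,6] → 2·1 = 2.

2.00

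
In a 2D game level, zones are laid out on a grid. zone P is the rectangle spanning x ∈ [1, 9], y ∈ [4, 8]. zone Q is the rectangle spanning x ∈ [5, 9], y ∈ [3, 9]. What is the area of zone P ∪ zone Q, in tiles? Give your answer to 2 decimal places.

By inclusion–exclusion:
Individual areas: |zone P| = 32, |zone Q| = 24.
|zone P∩zone Q|: x∈[5,9], y∈[4,8] → 4·4 = 16.
|zone P ∪ zone Q| = 56 − 16 = 40.00.

40.00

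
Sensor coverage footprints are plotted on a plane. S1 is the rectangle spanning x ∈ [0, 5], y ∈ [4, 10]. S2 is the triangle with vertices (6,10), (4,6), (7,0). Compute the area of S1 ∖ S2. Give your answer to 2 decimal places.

|S1| = 30, |S1∩S2| = 2.
|S1 ∖ S2| = |S1| − |S1∩S2| = 30 − 2 = 28.00.

28.00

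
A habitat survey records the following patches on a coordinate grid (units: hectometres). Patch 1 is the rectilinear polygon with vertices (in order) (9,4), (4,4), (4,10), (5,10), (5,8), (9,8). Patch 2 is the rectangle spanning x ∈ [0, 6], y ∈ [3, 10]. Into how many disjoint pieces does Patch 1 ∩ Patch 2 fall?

Patch 1 ∩ Patch 2 is a single connected region.

1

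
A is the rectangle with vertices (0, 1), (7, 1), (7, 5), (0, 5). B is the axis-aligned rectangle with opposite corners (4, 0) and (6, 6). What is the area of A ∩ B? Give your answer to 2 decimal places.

8.00

|A∩B|: x∈[4,6], y∈[1,5] → 2·4 = 8.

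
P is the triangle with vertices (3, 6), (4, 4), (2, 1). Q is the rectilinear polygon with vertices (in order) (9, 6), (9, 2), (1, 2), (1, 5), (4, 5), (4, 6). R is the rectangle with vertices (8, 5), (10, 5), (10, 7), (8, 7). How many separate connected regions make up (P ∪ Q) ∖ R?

1

(P ∪ Q) ∖ R is a single connected region.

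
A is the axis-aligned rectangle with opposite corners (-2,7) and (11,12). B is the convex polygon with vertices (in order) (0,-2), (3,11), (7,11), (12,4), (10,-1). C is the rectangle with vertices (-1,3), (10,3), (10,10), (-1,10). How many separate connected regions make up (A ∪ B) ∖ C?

(A ∪ B) ∖ C splits into 2 disjoint pieces (area 32, area 49.9154).

2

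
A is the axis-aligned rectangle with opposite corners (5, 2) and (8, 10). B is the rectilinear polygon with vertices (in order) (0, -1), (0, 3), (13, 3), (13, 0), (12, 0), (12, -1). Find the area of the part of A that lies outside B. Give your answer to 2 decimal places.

|A| = 24, |A∩B| = 3.
|A ∖ B| = |A| − |A∩B| = 24 − 3 = 21.00.

21.00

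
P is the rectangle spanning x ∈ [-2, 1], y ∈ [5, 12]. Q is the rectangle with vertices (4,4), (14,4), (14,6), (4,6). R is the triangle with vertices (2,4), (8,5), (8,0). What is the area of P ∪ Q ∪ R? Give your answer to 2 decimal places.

By inclusion–exclusion:
Individual areas: |P| = 21, |Q| = 20, |R| = 15.
|P∩Q| = 0 (no overlap).
|P∩R| = 0.
|Q∩R| = 2.6667.
|P∩Q∩R| = 0.
|P ∪ Q ∪ R| = 56 − 2.6667 + 0 = 53.33.

53.33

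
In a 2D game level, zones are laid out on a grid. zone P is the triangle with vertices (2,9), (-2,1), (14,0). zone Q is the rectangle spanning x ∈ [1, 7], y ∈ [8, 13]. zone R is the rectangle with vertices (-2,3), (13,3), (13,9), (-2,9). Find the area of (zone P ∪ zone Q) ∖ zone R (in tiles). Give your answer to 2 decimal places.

57.00

|zone P ∪ zone Q| = 95.0833.
|(zone P ∪ zone Q) ∩ zone R| = 38.0833.
|(zone P ∪ zone Q) ∖ zone R| = 95.0833 − 38.0833 = 57.00.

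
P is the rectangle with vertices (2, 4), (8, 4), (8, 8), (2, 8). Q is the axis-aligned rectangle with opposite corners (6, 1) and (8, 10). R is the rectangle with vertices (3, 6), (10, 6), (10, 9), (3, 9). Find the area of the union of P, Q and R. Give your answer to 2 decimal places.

43.00

By inclusion–exclusion:
Individual areas: |P| = 24, |Q| = 18, |R| = 21.
|P∩Q|: x∈[6,8], y∈[4,8] → 2·4 = 8.
|P∩R|: x∈[3,8], y∈[6,8] → 5·2 = 10.
|Q∩R|: x∈[6,8], y∈[6,9] → 2·3 = 6.
|P∩Q∩R| = 4.
|P ∪ Q ∪ R| = 63 − 24 + 4 = 43.00.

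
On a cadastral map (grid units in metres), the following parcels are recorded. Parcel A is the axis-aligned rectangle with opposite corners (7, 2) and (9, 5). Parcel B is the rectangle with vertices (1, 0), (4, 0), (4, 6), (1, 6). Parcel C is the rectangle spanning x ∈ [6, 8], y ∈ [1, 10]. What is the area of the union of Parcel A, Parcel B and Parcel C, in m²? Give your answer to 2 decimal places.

39.00

By inclusion–exclusion:
Individual areas: |Parcel A| = 6, |Parcel B| = 18, |Parcel C| = 18.
|Parcel A∩Parcel B| = 0 (no overlap).
|Parcel A∩Parcel C|: x∈[7,8], y∈[2,5] → 1·3 = 3.
|Parcel B∩Parcel C| = 0 (no overlap).
|Parcel A∩Parcel B∩Parcel C| = 0.
|Parcel A ∪ Parcel B ∪ Parcel C| = 42 − 3 + 0 = 39.00.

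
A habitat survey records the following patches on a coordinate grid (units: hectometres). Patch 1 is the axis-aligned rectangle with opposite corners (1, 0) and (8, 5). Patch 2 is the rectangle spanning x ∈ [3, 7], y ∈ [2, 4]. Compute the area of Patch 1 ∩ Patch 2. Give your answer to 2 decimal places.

8.00

|Patch 1∩Patch 2|: x∈[3,7], y∈[2,4] → 4·2 = 8.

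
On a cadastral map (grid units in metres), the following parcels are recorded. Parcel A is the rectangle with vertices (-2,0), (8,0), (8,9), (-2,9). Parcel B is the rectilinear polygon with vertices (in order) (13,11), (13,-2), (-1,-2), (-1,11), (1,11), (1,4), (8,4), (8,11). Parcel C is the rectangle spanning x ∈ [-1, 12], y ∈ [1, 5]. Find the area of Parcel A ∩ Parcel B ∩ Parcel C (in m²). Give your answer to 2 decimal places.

29.00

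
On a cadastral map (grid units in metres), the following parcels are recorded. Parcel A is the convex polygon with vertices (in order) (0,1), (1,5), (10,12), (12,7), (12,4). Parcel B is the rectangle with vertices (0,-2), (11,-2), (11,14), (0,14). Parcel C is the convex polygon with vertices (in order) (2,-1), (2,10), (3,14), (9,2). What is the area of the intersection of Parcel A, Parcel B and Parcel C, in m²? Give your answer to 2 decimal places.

27.91

The intersection is the polygon with vertices (5.68,8.64), (8.444,3.111), (2,1.5), (2,5.778).
By the shoelace formula its area is 27.91.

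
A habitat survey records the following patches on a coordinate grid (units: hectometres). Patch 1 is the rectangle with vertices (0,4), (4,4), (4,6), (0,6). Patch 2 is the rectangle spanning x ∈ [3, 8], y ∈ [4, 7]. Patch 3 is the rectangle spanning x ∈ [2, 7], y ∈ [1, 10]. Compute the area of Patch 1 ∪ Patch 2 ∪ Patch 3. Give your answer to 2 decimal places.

52.00

By inclusion–exclusion:
Individual areas: |Patch 1| = 8, |Patch 2| = 15, |Patch 3| = 45.
|Patch 1∩Patch 2|: x∈[3,4], y∈[4,6] → 1·2 = 2.
|Patch 1∩Patch 3|: x∈[2,4], y∈[4,6] → 2·2 = 4.
|Patch 2∩Patch 3|: x∈[3,7], y∈[4,7] → 4·3 = 12.
|Patch 1∩Patch 2∩Patch 3| = 2.
|Patch 1 ∪ Patch 2 ∪ Patch 3| = 68 − 18 + 2 = 52.00.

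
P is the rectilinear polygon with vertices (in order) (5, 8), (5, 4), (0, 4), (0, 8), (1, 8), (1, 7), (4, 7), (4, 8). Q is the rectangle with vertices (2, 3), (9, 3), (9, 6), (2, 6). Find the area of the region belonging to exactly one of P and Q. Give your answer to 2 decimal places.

|P| = 17, |Q| = 21, |P∩Q| = 6.
|P △ Q| = |P| + |Q| − 2·|P∩Q| = 17 + 21 − 12 = 26.00.

26.00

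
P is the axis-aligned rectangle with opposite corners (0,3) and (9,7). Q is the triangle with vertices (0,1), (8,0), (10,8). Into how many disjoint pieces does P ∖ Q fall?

P ∖ Q splits into 2 disjoint pieces (area 0.125, area 22.8571).

2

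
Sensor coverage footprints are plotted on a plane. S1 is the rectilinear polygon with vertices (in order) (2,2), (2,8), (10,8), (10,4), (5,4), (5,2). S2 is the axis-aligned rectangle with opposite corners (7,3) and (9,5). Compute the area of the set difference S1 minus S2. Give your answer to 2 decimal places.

|S1| = 38, |S1∩S2| = 2.
|S1 ∖ S2| = |S1| − |S1∩S2| = 38 − 2 = 36.00.

36.00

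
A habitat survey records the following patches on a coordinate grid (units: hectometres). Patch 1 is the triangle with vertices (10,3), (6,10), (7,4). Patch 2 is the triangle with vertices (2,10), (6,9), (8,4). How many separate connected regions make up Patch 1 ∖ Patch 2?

Patch 1 ∖ Patch 2 is a single connected region.

1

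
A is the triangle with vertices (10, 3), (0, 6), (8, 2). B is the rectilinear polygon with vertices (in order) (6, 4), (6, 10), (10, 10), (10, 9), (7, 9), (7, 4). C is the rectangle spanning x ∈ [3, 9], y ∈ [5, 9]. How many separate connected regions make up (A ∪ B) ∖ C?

(A ∪ B) ∖ C splits into 2 disjoint pieces (area 8.9167, area 4).

2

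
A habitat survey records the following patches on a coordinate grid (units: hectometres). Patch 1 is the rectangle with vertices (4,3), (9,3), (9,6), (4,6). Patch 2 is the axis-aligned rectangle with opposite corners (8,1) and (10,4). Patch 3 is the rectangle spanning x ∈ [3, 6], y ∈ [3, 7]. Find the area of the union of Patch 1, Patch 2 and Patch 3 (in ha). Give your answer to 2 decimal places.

By inclusion–exclusion:
Individual areas: |Patch 1| = 15, |Patch 2| = 6, |Patch 3| = 12.
|Patch 1∩Patch 2|: x∈[8,9], y∈[3,4] → 1·1 = 1.
|Patch 1∩Patch 3|: x∈[4,6], y∈[3,6] → 2·3 = 6.
|Patch 2∩Patch 3| = 0 (no overlap).
|Patch 1∩Patch 2∩Patch 3| = 0.
|Patch 1 ∪ Patch 2 ∪ Patch 3| = 33 − 7 + 0 = 26.00.

26.00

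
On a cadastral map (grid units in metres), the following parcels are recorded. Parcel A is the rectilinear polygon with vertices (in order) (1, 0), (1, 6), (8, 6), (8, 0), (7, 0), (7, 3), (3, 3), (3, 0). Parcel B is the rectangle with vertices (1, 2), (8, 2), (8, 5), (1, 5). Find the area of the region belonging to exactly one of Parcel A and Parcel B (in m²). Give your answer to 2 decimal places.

|Parcel A| = 30, |Parcel B| = 21, |Parcel A∩Parcel B| = 17.
|Parcel A △ Parcel B| = |Parcel A| + |Parcel B| − 2·|Parcel A∩Parcel B| = 30 + 21 − 34 = 17.00.

17.00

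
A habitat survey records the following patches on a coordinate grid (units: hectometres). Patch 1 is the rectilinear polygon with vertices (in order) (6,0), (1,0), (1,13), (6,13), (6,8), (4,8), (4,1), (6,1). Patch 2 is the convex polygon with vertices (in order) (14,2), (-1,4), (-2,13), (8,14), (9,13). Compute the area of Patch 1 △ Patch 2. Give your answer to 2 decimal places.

|Patch 1| = 51, |Patch 2| = 132.5, |Patch 1∩Patch 2| = 38.4.
|Patch 1 △ Patch 2| = |Patch 1| + |Patch 2| − 2·|Patch 1∩Patch 2| = 51 + 132.5 − 76.8 = 106.70.

106.70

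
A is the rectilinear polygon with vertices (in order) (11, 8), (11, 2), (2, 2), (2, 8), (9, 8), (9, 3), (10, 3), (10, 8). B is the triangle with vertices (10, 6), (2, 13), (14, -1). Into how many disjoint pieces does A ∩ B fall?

2

A ∩ B splits into 2 disjoint pieces (area 2.0417, area 3.5744).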